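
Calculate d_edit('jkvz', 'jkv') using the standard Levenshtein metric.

Let D[i][j] be the edit distance between the first i characters of 'jkvz' and the first j characters of 'jkv', with D[i][0] = i, D[0][j] = j, and D[i][j] = D[i-1][j-1] if the characters match, else 1 + min(D[i-1][j], D[i][j-1], D[i-1][j-1]). Filling the table (rows: prefixes of 'jkvz', columns: prefixes of 'jkv'):
     ε  j  k  v
  ε  0  1  2  3
  j  1  0  1  2
  k  2  1  0  1
  v  3  2  1  0
  z  4  3  2  1
The bottom-right entry gives D[4][3] = 1, so no sequence of fewer than 1 edit works. Backtracking through the table gives one optimal edit sequence (1 edit):
  jkvz → jkv (del z @4)
Edit distance = 1.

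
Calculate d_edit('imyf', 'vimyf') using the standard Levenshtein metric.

Let D[i][j] be the edit distance between the first i characters of 'imyf' and the first j characters of 'vimyf', with D[i][0] = i, D[0][j] = j, and D[i][j] = D[i-1][j-1] if the characters match, else 1 + min(D[i-1][j], D[i][j-1], D[i-1][j-1]). Filling the table (rows: prefixes of 'imyf', columns: prefixes of 'vimyf'):
     ε  v  i  m  y  f
  ε  0  1  2  3  4  5
  i  1  1  1  2  3  4
  m  2  2  2  1  2  3
  y  3  3  3  2  1  2
  f  4  4  4  3  2  1
The bottom-right entry gives D[4][5] = 1, so no sequence of fewer than 1 edit works. Backtracking through the table gives one optimal edit sequence (1 edit):
  imyf → vimyf (ins v @1)
Edit distance = 1.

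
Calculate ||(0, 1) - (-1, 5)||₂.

√(Σ(x_i - y_i)²) = √((0 - (-1))² + (1 - 5)²)
= √(1² + (-4)²) = √(1 + 16) = √17 ≈ 4.1231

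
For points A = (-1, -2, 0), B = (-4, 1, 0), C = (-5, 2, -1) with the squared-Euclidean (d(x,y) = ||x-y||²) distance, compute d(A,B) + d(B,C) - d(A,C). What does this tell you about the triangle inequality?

d(A,B) = 3² + 3² + 0² = 18, d(B,C) = 1² + 1² + 1² = 3, d(A,C) = 4² + 4² + 1² = 33.
d(A,B) + d(B,C) - d(A,C) = 18 + 3 - 33 = 21 - 33 = -12. This is < 0, so the triangle inequality FAILS for these points (squared-Euclidean is not a metric).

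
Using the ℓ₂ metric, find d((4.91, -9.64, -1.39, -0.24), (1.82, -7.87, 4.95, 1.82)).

√(Σ(x_i - y_i)²) = √((4.91 - 1.82)² + (-9.64 - (-7.87))² + (-1.39 - 4.95)² + (-0.24 - 1.82)²)
= √(3.09² + (-1.77)² + (-6.34)² + (-2.06)²) = √(9.5481 + 3.1329 + 40.1956 + 4.2436) = √57.1202 ≈ 7.5578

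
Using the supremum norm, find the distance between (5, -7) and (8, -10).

max(|x_i - y_i|) = max(|5 - 8|, |-7 - (-10)|) = max(3, 3) = 3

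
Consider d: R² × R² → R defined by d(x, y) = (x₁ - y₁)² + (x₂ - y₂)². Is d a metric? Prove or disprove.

No. The squared Euclidean distance fails the triangle inequality. Counterexample: x = (0, 0), y = (3, 3), z = (6, 6). d(x,z) = 6² + 6² = 72, but d(x,y) + d(y,z) = (3² + 3²) + (3² + 3²) = 18 + 18 = 36. Since 72 > 36, the triangle inequality is violated. (Note: √d, the ordinary Euclidean distance, IS a metric.)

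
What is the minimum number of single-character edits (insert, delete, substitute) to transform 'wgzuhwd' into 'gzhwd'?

Let D[i][j] be the edit distance between the first i characters of 'wgzuhwd' and the first j characters of 'gzhwd', with D[i][0] = i, D[0][j] = j, and D[i][j] = D[i-1][j-1] if the characters match, else 1 + min(D[i-1][j], D[i][j-1], D[i-1][j-1]). Filling the table (rows: prefixes of 'wgzuhwd', columns: prefixes of 'gzhwd'):
     ε  g  z  h  w  d
  ε  0  1  2  3  4  5
  w  1  1  2  3  3  4
  g  2  1  2  3  4  4
  z  3  2  1  2  3  4
  u  4  3  2  2  3  4
  h  5  4  3  2  3  4
  w  6  5  4  3  2  3
  d  7  6  5  4  3  2
The bottom-right entry gives D[7][5] = 2, so no sequence of fewer than 2 edits works. Backtracking through the table gives one optimal edit sequence (2 edits):
  wgzuhwd → gzuhwd (del w @1)
  gzuhwd → gzhwd (del u @3)
Edit distance = 2.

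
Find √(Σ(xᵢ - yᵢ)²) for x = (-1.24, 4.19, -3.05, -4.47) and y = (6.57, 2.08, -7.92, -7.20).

√(Σ(x_i - y_i)²) = √((-1.24 - 6.57)² + (4.19 - 2.08)² + (-3.05 - (-7.92))² + (-4.47 - (-7.2))²)
= √((-7.81)² + 2.11² + 4.87² + 2.73²) = √(60.9961 + 4.4521 + 23.7169 + 7.4529) = √96.618 ≈ 9.8294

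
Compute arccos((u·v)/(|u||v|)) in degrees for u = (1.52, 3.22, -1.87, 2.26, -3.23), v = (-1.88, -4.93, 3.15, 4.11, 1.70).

With u = (1.52, 3.22, -1.87, 2.26, -3.23), v = (-1.88, -4.93, 3.15, 4.11, 1.70):
u·v = 1.52·(-1.88) + 3.22·(-4.93) + (-1.87)·3.15 + 2.26·4.11 + (-3.23)·1.7 = (-2.8576) + (-15.8746) + (-5.8905) + 9.2886 + (-5.491) = -20.8251.
|u| = √(1.52² + 3.22² + (-1.87)² + 2.26² + (-3.23)²) = √(2.3104 + 10.3684 + 3.4969 + 5.1076 + 10.4329) = √31.7162, |v| = √((-1.88)² + (-4.93)² + 3.15² + 4.11² + 1.7²) = √(3.5344 + 24.3049 + 9.9225 + 16.8921 + 2.89) = √57.5439.
cos θ = (u·v)/(|u||v|) = -20.8251/(√31.7162·√57.5439) ≈ -0.487469
θ = arccos(-0.487469) ≈ 119.17°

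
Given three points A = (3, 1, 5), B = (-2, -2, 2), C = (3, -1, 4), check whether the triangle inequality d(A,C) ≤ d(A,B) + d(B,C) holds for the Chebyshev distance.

d(A,B) = max(5, 3, 3) = 5, d(B,C) = max(5, 1, 2) = 5, d(A,C) = max(0, 2, 1) = 2.
d(A,C) = 2 ≤ 5 + 5 = 10. Triangle inequality is satisfied.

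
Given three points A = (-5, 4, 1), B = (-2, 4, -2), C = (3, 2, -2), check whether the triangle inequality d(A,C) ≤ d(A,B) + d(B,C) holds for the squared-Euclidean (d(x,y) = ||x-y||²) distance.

d(A,B) = 3² + 0² + 3² = 18, d(B,C) = 5² + 2² + 0² = 29, d(A,C) = 8² + 2² + 3² = 77.
d(A,C) = 77 > 18 + 29 = 47. Triangle inequality is VIOLATED. (Squared-Euclidean is not a metric — this is a counterexample.)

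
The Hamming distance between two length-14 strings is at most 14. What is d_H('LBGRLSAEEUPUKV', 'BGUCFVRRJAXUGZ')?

Differing positions: 1, 2, 3, 4, 5, 6, 7, 8, 9, 10, 11, 13, 14. Hamming distance = 13. The maximum possible Hamming distance for length-14 strings is 14, so d_H/14 = 13/14 ≈ 0.9286.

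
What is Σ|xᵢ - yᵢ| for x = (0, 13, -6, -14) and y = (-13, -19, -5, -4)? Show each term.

Σ|x_i - y_i| = |0 - (-13)| + |13 - (-19)| + |-6 - (-5)| + |-14 - (-4)| = 13 + 32 + 1 + 10 = 56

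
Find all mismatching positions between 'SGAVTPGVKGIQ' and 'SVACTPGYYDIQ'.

Differing positions: 2, 4, 8, 9, 10. Hamming distance = 5.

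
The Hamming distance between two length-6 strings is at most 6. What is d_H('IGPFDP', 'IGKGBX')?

Differing positions: 3, 4, 5, 6. Hamming distance = 4. The maximum possible Hamming distance for length-6 strings is 6, so d_H/6 = 4/6 ≈ 0.6667.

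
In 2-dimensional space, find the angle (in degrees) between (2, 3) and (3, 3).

With u = (2, 3), v = (3, 3):
u·v = 2·3 + 3·3 = 6 + 9 = 15.
|u| = √(2² + 3²) = √13, |v| = √(3² + 3²) = √18, so |u||v| = √(13·18) = √234.
cos θ = (u·v)/(|u||v|) = 15/√234 ≈ 0.980581
θ = arccos(0.980581) ≈ 11.31°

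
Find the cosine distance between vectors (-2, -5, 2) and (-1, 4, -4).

With u = (-2, -5, 2), v = (-1, 4, -4):
u·v = (-2)·(-1) + (-5)·4 + 2·(-4) = 2 + (-20) + (-8) = -26.
|u| = √((-2)² + (-5)² + 2²) = √33, |v| = √((-1)² + 4² + (-4)²) = √33, so |u||v| = √(33·33) = √1089 = 33.
cos θ = (u·v)/(|u||v|) = -26/33 ≈ -0.7879
Cosine distance = 1 - cos θ ≈ 1 - (-0.7879) = 1.7879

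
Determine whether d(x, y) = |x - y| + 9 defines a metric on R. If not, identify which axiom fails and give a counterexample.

No. d fails identity of indiscernibles (specifically d(x,x) = 0): d(5, 5) = |5 - 5| + 9 = 0 + 9 = 9 ≠ 0.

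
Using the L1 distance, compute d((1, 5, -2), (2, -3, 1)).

Σ|x_i - y_i| = |1 - 2| + |5 - (-3)| + |-2 - 1| = 1 + 8 + 3 = 12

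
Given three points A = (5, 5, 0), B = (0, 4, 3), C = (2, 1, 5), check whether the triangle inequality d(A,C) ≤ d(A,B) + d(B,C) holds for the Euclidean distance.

d(A,B) = √(5² + 1² + 3²) = √35 ≈ 5.9161, d(B,C) = √(2² + 3² + 2²) = √17 ≈ 4.1231, d(A,C) = √(3² + 4² + 5²) = √50 ≈ 7.0711.
d(A,C) ≈ 7.0711 ≤ 5.9161 + 4.1231 = 10.0392. Triangle inequality is satisfied.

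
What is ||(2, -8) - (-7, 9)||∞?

max(|x_i - y_i|) = max(|2 - (-7)|, |-8 - 9|) = max(9, 17) = 17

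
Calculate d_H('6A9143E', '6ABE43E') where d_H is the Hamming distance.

Differing positions: 3, 4. Hamming distance = 2.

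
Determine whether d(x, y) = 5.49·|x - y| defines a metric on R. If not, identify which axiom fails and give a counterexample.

Yes. Since |x - y| is a metric on R and 5.49 > 0, the positive scalar multiple 5.49·|x - y| is also a metric: scaling by a positive constant preserves non-negativity, identity (d=0 ⟺ |x-y|=0 ⟺ x=y), symmetry, and the triangle inequality.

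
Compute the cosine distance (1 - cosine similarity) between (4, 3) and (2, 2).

With u = (4, 3), v = (2, 2):
u·v = 4·2 + 3·2 = 8 + 6 = 14.
|u| = √(4² + 3²) = √25, |v| = √(2² + 2²) = √8, so |u||v| = √(25·8) = √200.
cos θ = (u·v)/(|u||v|) = 14/√200 ≈ 0.9899
Cosine distance = 1 - cos θ ≈ 1 - 0.9899 = 0.0101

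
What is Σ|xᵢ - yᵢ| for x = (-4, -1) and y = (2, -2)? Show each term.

Σ|x_i - y_i| = |-4 - 2| + |-1 - (-2)| = 6 + 1 = 7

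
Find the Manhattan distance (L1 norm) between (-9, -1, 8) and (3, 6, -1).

Σ|x_i - y_i| = |-9 - 3| + |-1 - 6| + |8 - (-1)| = 12 + 7 + 9 = 28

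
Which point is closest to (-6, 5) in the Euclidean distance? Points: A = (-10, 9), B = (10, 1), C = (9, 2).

Distances: d(A) ≈ 5.6569, d(B) ≈ 16.4924, d(C) ≈ 15.2971. Nearest: A = (-10, 9) with distance 5.6569.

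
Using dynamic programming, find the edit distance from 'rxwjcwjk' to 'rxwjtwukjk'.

Let D[i][j] be the edit distance between the first i characters of 'rxwjcwjk' and the first j characters of 'rxwjtwukjk', with D[i][0] = i, D[0][j] = j, and D[i][j] = D[i-1][j-1] if the characters match, else 1 + min(D[i-1][j], D[i][j-1], D[i-1][j-1]). Filling the table (rows: prefixes of 'rxwjcwjk', columns: prefixes of 'rxwjtwukjk'):
     ε  r  x  w  j  t  w  u  k  j  k
  ε  0  1  2  3  4  5  6  7  8  9 10
  r  1  0  1  2  3  4  5  6  7  8  9
  x  2  1  0  1  2  3  4  5  6  7  8
  w  3  2  1  0  1  2  3  4  5  6  7
  j  4  3  2  1  0  1  2  3  4  5  6
  c  5  4  3  2  1  1  2  3  4  5  6
  w  6  5  4  3  2  2  1  2  3  4  5
  j  7  6  5  4  3  3  2  2  3  3  4
  k  8  7  6  5  4  4  3  3  2  3  3
The bottom-right entry gives D[8][10] = 3, so no sequence of fewer than 3 edits works. Backtracking through the table gives one optimal edit sequence (3 edits):
  rxwjcwjk → rxwjtwjk (sub c→t @5)
  rxwjtwjk → rxwjtwujk (ins u @7)
  rxwjtwujk → rxwjtwukjk (ins k @8)
Edit distance = 3.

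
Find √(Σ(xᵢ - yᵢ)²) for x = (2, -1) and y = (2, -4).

√(Σ(x_i - y_i)²) = √((2 - 2)² + (-1 - (-4))²)
= √(0² + 3²) = √(0 + 9) = √9 = 3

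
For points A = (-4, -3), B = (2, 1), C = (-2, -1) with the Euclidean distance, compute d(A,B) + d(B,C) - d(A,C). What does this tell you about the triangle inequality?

d(A,B) = √(6² + 4²) = √52 ≈ 7.2111, d(B,C) = √(4² + 2²) = √20 ≈ 4.4721, d(A,C) = √(2² + 2²) = √8 ≈ 2.8284.
d(A,B) + d(B,C) - d(A,C) = 7.2111 + 4.4721 - 2.8284 = 11.6832 - 2.8284 = 8.8548 (to 4 decimal places). This is ≥ 0, so the triangle inequality holds for these points.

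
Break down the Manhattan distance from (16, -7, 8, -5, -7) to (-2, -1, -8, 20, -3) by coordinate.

Σ|x_i - y_i| = |16 - (-2)| + |-7 - (-1)| + |8 - (-8)| + |-5 - 20| + |-7 - (-3)| = 18 + 6 + 16 + 25 + 4 = 69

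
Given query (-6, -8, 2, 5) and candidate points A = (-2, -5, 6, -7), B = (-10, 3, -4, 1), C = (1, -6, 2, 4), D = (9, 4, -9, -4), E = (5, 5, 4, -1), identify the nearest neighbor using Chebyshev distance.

Distances: d(A) = 12, d(B) = 11, d(C) = 7, d(D) = 15, d(E) = 13. Nearest: C = (1, -6, 2, 4) with distance 7.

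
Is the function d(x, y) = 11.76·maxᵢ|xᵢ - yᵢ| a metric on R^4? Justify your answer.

Yes. The L∞ (Chebyshev) norm induces a metric on R^4, and multiplying a metric by a positive constant 11.76 > 0 preserves all four axioms: non-negativity (11.76·||x-y|| ≥ 0), identity (11.76·||x-y|| = 0 ⟺ ||x-y|| = 0 ⟺ x = y), symmetry (||x-y|| = ||y-x||), and the triangle inequality (11.76·||x-z|| ≤ 11.76·||x-y|| + 11.76·||y-z||). So d is a metric.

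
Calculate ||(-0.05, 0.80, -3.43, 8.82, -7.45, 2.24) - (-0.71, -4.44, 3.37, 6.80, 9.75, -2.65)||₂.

√(Σ(x_i - y_i)²) = √((-0.05 - (-0.71))² + (0.8 - (-4.44))² + (-3.43 - 3.37)² + (8.82 - 6.8)² + (-7.45 - 9.75)² + (2.24 - (-2.65))²)
= √(0.66² + 5.24² + (-6.8)² + 2.02² + (-17.2)² + 4.89²) = √(0.4356 + 27.4576 + 46.24 + 4.0804 + 295.84 + 23.9121) = √397.9657 ≈ 19.9491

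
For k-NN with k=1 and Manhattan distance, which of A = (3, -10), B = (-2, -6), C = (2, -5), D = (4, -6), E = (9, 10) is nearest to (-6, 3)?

Distances: d(A) = 22, d(B) = 13, d(C) = 16, d(D) = 19, d(E) = 22. Nearest: B = (-2, -6) with distance 13.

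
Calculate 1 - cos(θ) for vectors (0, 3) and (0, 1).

With u = (0, 3), v = (0, 1):
u·v = 0·0 + 3·1 = 0 + 3 = 3.
|u| = √(0² + 3²) = √9, |v| = √(0² + 1²) = √1, so |u||v| = √(9·1) = √9 = 3.
cos θ = (u·v)/(|u||v|) = 3/3 = 1
Cosine distance = 1 - cos θ = 1 - 1 = 0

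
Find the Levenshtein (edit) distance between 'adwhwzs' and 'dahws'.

Let D[i][j] be the edit distance between the first i characters of 'adwhwzs' and the first j characters of 'dahws', with D[i][0] = i, D[0][j] = j, and D[i][j] = D[i-1][j-1] if the characters match, else 1 + min(D[i-1][j], D[i][j-1], D[i-1][j-1]). Filling the table (rows: prefixes of 'adwhwzs', columns: prefixes of 'dahws'):
     ε  d  a  h  w  s
  ε  0  1  2  3  4  5
  a  1  1  1  2  3  4
  d  2  1  2  2  3  4
  w  3  2  2  3  2  3
  h  4  3  3  2  3  3
  w  5  4  4  3  2  3
  z  6  5  5  4  3  3
  s  7  6  6  5  4  3
The bottom-right entry gives D[7][5] = 3, so no sequence of fewer than 3 edits works. Backtracking through the table gives one optimal edit sequence (3 edits):
  adwhwzs → dwhwzs (del a @1)
  dwhwzs → dahwzs (sub w→a @2)
  dahwzs → dahws (del z @5)
Edit distance = 3.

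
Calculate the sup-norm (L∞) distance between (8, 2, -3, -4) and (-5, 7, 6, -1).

max(|x_i - y_i|) = max(|8 - (-5)|, |2 - 7|, |-3 - 6|, |-4 - (-1)|) = max(13, 5, 9, 3) = 13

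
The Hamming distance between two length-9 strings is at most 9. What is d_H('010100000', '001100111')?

Differing positions: 2, 3, 7, 8, 9. Hamming distance = 5. The maximum possible Hamming distance for length-9 strings is 9, so d_H/9 = 5/9 ≈ 0.5556.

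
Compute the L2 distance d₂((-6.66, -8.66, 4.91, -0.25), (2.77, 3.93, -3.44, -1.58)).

√(Σ(x_i - y_i)²) = √((-6.66 - 2.77)² + (-8.66 - 3.93)² + (4.91 - (-3.44))² + (-0.25 - (-1.58))²)
= √((-9.43)² + (-12.59)² + 8.35² + 1.33²) = √(88.9249 + 158.5081 + 69.7225 + 1.7689) = √318.9244 ≈ 17.8585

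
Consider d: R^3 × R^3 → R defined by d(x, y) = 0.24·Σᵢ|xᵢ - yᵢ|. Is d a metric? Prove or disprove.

Yes. The L1 (Manhattan) norm induces a metric on R^3, and multiplying a metric by a positive constant 0.24 > 0 preserves all four axioms: non-negativity (0.24·||x-y|| ≥ 0), identity (0.24·||x-y|| = 0 ⟺ ||x-y|| = 0 ⟺ x = y), symmetry (||x-y|| = ||y-x||), and the triangle inequality (0.24·||x-z|| ≤ 0.24·||x-y|| + 0.24·||y-z||). So d is a metric.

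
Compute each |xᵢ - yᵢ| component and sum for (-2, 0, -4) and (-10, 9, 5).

Σ|x_i - y_i| = |-2 - (-10)| + |0 - 9| + |-4 - 5| = 8 + 9 + 9 = 26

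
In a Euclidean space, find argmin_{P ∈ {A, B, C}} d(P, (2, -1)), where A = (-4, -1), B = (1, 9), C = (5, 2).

Distances: d(A) = 6, d(B) ≈ 10.0499, d(C) ≈ 4.2426. Nearest: C = (5, 2) with distance 4.2426.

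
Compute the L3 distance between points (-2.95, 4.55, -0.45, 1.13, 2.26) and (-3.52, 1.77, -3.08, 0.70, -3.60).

(Σ|x_i - y_i|^3)^(1/3) = (|-2.95 - (-3.52)|^3 + |4.55 - 1.77|^3 + |-0.45 - (-3.08)|^3 + |1.13 - 0.7|^3 + |2.26 - (-3.6)|^3)^(1/3)
= (0.57^3 + 2.78^3 + 2.63^3 + 0.43^3 + 5.86^3)^(1/3) ≈ (0.1852 + 21.485 + 18.1914 + 0.0795 + 201.2301)^(1/3) = (241.1712)^(1/3) ≈ 6.2246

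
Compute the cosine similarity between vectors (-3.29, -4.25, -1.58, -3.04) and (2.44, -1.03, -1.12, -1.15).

With u = (-3.29, -4.25, -1.58, -3.04), v = (2.44, -1.03, -1.12, -1.15):
u·v = (-3.29)·2.44 + (-4.25)·(-1.03) + (-1.58)·(-1.12) + (-3.04)·(-1.15) = (-8.0276) + 4.3775 + 1.7696 + 3.496 = 1.6155.
|u| = √((-3.29)² + (-4.25)² + (-1.58)² + (-3.04)²) = √(10.8241 + 18.0625 + 2.4964 + 9.2416) = √40.6246, |v| = √(2.44² + (-1.03)² + (-1.12)² + (-1.15)²) = √(5.9536 + 1.0609 + 1.2544 + 1.3225) = √9.5914.
cos θ = (u·v)/(|u||v|) = 1.6155/(√40.6246·√9.5914) ≈ 0.0818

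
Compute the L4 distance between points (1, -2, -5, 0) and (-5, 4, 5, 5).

(Σ|x_i - y_i|^4)^(1/4) = (|1 - (-5)|^4 + |-2 - 4|^4 + |-5 - 5|^4 + |0 - 5|^4)^(1/4)
= (6^4 + 6^4 + 10^4 + 5^4)^(1/4) = (1296 + 1296 + 10000 + 625)^(1/4) = (13217)^(1/4) ≈ 10.7222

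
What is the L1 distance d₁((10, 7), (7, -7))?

Σ|x_i - y_i| = |10 - 7| + |7 - (-7)| = 3 + 14 = 17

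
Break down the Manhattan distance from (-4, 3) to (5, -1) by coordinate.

Σ|x_i - y_i| = |-4 - 5| + |3 - (-1)| = 9 + 4 = 13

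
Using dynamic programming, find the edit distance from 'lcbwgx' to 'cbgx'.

Let D[i][j] be the edit distance between the first i characters of 'lcbwgx' and the first j characters of 'cbgx', with D[i][0] = i, D[0][j] = j, and D[i][j] = D[i-1][j-1] if the characters match, else 1 + min(D[i-1][j], D[i][j-1], D[i-1][j-1]). Filling the table (rows: prefixes of 'lcbwgx', columns: prefixes of 'cbgx'):
     ε  c  b  g  x
  ε  0  1  2  3  4
  l  1  1  2  3  4
  c  2  1  2  3  4
  b  3  2  1  2  3
  w  4  3  2  2  3
  g  5  4  3  2  3
  x  6  5  4  3  2
The bottom-right entry gives D[6][4] = 2, so no sequence of fewer than 2 edits works. Backtracking through the table gives one optimal edit sequence (2 edits):
  lcbwgx → cbwgx (del l @1)
  cbwgx → cbgx (del w @3)
Edit distance = 2.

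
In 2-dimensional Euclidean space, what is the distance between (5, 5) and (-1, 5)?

√(Σ(x_i - y_i)²) = √((5 - (-1))² + (5 - 5)²)
= √(6² + 0²) = √(36 + 0) = √36 = 6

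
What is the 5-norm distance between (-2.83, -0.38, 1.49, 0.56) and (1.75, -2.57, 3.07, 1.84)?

(Σ|x_i - y_i|^5)^(1/5) = (|-2.83 - 1.75|^5 + |-0.38 - (-2.57)|^5 + |1.49 - 3.07|^5 + |0.56 - 1.84|^5)^(1/5)
= (4.58^5 + 2.19^5 + 1.58^5 + 1.28^5)^(1/5) ≈ (2015.2429 + 50.3756 + 9.8466 + 3.436)^(1/5) = (2078.9011)^(1/5) ≈ 4.6086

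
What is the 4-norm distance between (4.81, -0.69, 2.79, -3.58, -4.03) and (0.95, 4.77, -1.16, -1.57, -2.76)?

(Σ|x_i - y_i|^4)^(1/4) = (|4.81 - 0.95|^4 + |-0.69 - 4.77|^4 + |2.79 - (-1.16)|^4 + |-3.58 - (-1.57)|^4 + |-4.03 - (-2.76)|^4)^(1/4)
= (3.86^4 + 5.46^4 + 3.95^4 + 2.01^4 + 1.27^4)^(1/4) ≈ (221.9981 + 888.7315 + 243.438 + 16.3224 + 2.6014)^(1/4) = (1373.0914)^(1/4) ≈ 6.0873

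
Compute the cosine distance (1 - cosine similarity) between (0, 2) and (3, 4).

With u = (0, 2), v = (3, 4):
u·v = 0·3 + 2·4 = 0 + 8 = 8.
|u| = √(0² + 2²) = √4, |v| = √(3² + 4²) = √25, so |u||v| = √(4·25) = √100 = 10.
cos θ = (u·v)/(|u||v|) = 8/10 = 0.8
Cosine distance = 1 - cos θ = 1 - 0.8 = 0.2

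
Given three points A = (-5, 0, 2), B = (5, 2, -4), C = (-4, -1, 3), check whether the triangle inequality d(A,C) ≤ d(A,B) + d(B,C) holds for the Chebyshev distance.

d(A,B) = max(10, 2, 6) = 10, d(B,C) = max(9, 3, 7) = 9, d(A,C) = max(1, 1, 1) = 1.
d(A,C) = 1 ≤ 10 + 9 = 19. Triangle inequality is satisfied.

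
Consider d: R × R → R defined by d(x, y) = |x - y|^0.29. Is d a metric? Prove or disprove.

Yes. With 0 < p = 0.29 ≤ 1, d(x,y) = |x-y|^0.29 is a metric on R. Non-negativity and symmetry are immediate; |x-y|^0.29 = 0 ⟺ |x-y| = 0 ⟺ x = y. For the triangle inequality, the function t ↦ t^0.29 is subadditive on [0,∞) when p ≤ 1, so |x-z|^0.29 ≤ (|x-y| + |y-z|)^0.29 ≤ |x-y|^0.29 + |y-z|^0.29.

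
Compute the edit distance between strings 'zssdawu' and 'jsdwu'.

Let D[i][j] be the edit distance between the first i characters of 'zssdawu' and the first j characters of 'jsdwu', with D[i][0] = i, D[0][j] = j, and D[i][j] = D[i-1][j-1] if the characters match, else 1 + min(D[i-1][j], D[i][j-1], D[i-1][j-1]). Filling the table (rows: prefixes of 'zssdawu', columns: prefixes of 'jsdwu'):
     ε  j  s  d  w  u
  ε  0  1  2  3  4  5
  z  1  1  2  3  4  5
  s  2  2  1  2  3  4
  s  3  3  2  2  3  4
  d  4  4  3  2  3  4
  a  5  5  4  3  3  4
  w  6  6  5  4  3  4
  u  7  7  6  5  4  3
The bottom-right entry gives D[7][5] = 3, so no sequence of fewer than 3 edits works. Backtracking through the table gives one optimal edit sequence (3 edits):
  zssdawu → ssdawu (del z @1)
  ssdawu → jsdawu (sub s→j @1)
  jsdawu → jsdwu (del a @4)
Edit distance = 3.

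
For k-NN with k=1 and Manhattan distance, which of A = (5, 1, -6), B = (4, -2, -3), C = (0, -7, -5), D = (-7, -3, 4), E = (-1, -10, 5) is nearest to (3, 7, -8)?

Distances: d(A) = 10, d(B) = 15, d(C) = 20, d(D) = 32, d(E) = 34. Nearest: A = (5, 1, -6) with distance 10.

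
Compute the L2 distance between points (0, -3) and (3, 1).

(Σ|x_i - y_i|^2)^(1/2) = (|0 - 3|^2 + |-3 - 1|^2)^(1/2)
= (3^2 + 4^2)^(1/2) = (9 + 16)^(1/2) = (25)^(1/2) = 5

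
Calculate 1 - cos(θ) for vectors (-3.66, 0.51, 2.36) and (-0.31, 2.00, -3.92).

With u = (-3.66, 0.51, 2.36), v = (-0.31, 2.00, -3.92):
u·v = (-3.66)·(-0.31) + 0.51·2 + 2.36·(-3.92) = 1.1346 + 1.02 + (-9.2512) = -7.0966.
|u| = √((-3.66)² + 0.51² + 2.36²) = √(13.3956 + 0.2601 + 5.5696) = √19.2253, |v| = √((-0.31)² + 2² + (-3.92)²) = √(0.0961 + 4 + 15.3664) = √19.4625.
cos θ = (u·v)/(|u||v|) = -7.0966/(√19.2253·√19.4625) ≈ -0.3669
Cosine distance = 1 - cos θ ≈ 1 - (-0.3669) = 1.3669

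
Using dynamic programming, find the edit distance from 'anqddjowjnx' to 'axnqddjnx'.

Let D[i][j] be the edit distance between the first i characters of 'anqddjowjnx' and the first j characters of 'axnqddjnx', with D[i][0] = i, D[0][j] = j, and D[i][j] = D[i-1][j-1] if the characters match, else 1 + min(D[i-1][j], D[i][j-1], D[i-1][j-1]). Filling the table (rows: prefixes of 'anqddjowjnx', columns: prefixes of 'axnqddjnx'):
     ε  a  x  n  q  d  d  j  n  x
  ε  0  1  2  3  4  5  6  7  8  9
  a  1  0  1  2  3  4  5  6  7  8
  n  2  1  1  1  2  3  4  5  6  7
  q  3  2  2  2  1  2  3  4  5  6
  d  4  3  3  3  2  1  2  3  4  5
  d  5  4  4  4  3  2  1  2  3  4
  j  6  5  5  5  4  3  2  1  2  3
  o  7  6  6  6  5  4  3  2  2  3
  w  8  7  7  7  6  5  4  3  3  3
  j  9  8  8  8  7  6  5  4  4  4
  n 10  9  9  8  8  7  6  5  4  5
  x 11 10  9  9  9  8  7  6  5  4
The bottom-right entry gives D[11][9] = 4, so no sequence of fewer than 4 edits works. Backtracking through the table gives one optimal edit sequence (4 edits):
  anqddjowjnx → axnqddjowjnx (ins x @2)
  axnqddjowjnx → axnqddowjnx (del j @7)
  axnqddowjnx → axnqddwjnx (del o @7)
  axnqddwjnx → axnqddjnx (del w @7)
Edit distance = 4.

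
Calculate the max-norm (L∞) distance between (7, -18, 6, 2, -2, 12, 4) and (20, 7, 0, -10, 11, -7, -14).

max(|x_i - y_i|) = max(|7 - 20|, |-18 - 7|, |6 - 0|, |2 - (-10)|, |-2 - 11|, |12 - (-7)|, |4 - (-14)|) = max(13, 25, 6, 12, 13, 19, 18) = 25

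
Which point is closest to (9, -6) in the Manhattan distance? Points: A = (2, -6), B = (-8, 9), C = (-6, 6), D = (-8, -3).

Distances: d(A) = 7, d(B) = 32, d(C) = 27, d(D) = 20. Nearest: A = (2, -6) with distance 7.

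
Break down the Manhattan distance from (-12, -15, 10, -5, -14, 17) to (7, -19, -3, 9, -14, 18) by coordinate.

Σ|x_i - y_i| = |-12 - 7| + |-15 - (-19)| + |10 - (-3)| + |-5 - 9| + |-14 - (-14)| + |17 - 18| = 19 + 4 + 13 + 14 + 0 + 1 = 51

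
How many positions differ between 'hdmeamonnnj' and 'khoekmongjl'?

Differing positions: 1, 2, 3, 5, 9, 10, 11. Hamming distance = 7.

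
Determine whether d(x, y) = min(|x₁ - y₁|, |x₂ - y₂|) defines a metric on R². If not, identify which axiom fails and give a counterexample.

No. d fails identity of indiscernibles: take x = (-3, 0) and y = (-3, 6). Then d(x,y) = min(|-3 - (-3)|, |0 - 6|) = min(0, 6) = 0, yet x ≠ y.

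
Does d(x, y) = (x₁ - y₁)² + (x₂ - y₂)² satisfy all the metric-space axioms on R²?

No. The squared Euclidean distance fails the triangle inequality. Counterexample: x = (0, 0), y = (1, 5), z = (2, 10). d(x,z) = 2² + 10² = 104, but d(x,y) + d(y,z) = (1² + 5²) + (1² + 5²) = 26 + 26 = 52. Since 104 > 52, the triangle inequality is violated. (Note: √d, the ordinary Euclidean distance, IS a metric.)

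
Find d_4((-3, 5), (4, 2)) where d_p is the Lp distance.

(Σ|x_i - y_i|^4)^(1/4) = (|-3 - 4|^4 + |5 - 2|^4)^(1/4)
= (7^4 + 3^4)^(1/4) = (2401 + 81)^(1/4) = (2482)^(1/4) ≈ 7.0583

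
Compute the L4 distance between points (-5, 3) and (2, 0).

(Σ|x_i - y_i|^4)^(1/4) = (|-5 - 2|^4 + |3 - 0|^4)^(1/4)
= (7^4 + 3^4)^(1/4) = (2401 + 81)^(1/4) = (2482)^(1/4) ≈ 7.0583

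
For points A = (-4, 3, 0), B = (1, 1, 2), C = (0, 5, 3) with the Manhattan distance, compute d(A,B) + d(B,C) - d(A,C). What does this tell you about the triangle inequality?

d(A,B) = 5 + 2 + 2 = 9, d(B,C) = 1 + 4 + 1 = 6, d(A,C) = 4 + 2 + 3 = 9.
d(A,B) + d(B,C) - d(A,C) = 9 + 6 - 9 = 15 - 9 = 6. This is ≥ 0, so the triangle inequality holds for these points.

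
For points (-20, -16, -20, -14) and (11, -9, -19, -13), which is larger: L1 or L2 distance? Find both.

L1 = |-20 - 11| + |-16 - (-9)| + |-20 - (-19)| + |-14 - (-13)| = 31 + 7 + 1 + 1 = 40
L2 = √(31² + 7² + 1² + 1²) = √1012 ≈ 31.8119
L1 ≥ L2 always (equality iff movement is along one axis); L1 > L2 here.
Ratio L1/L2 = 40/√1012 ≈ 1.2574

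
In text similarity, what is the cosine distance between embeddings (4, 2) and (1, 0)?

With u = (4, 2), v = (1, 0):
u·v = 4·1 + 2·0 = 4 + 0 = 4.
|u| = √(4² + 2²) = √20, |v| = √(1² + 0²) = √1, so |u||v| = √(20·1) = √20.
cos θ = (u·v)/(|u||v|) = 4/√20 ≈ 0.8944
Cosine distance = 1 - cos θ ≈ 1 - 0.8944 = 0.1056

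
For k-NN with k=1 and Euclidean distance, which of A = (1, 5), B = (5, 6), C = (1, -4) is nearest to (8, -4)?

Distances: d(A) ≈ 11.4018, d(B) ≈ 10.4403, d(C) = 7. Nearest: C = (1, -4) with distance 7.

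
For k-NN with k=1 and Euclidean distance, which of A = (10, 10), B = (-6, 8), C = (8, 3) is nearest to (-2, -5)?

Distances: d(A) ≈ 19.2094, d(B) ≈ 13.6015, d(C) ≈ 12.8062. Nearest: C = (8, 3) with distance 12.8062.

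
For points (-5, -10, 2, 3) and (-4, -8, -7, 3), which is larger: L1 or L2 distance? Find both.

L1 = |-5 - (-4)| + |-10 - (-8)| + |2 - (-7)| + |3 - 3| = 1 + 2 + 9 + 0 = 12
L2 = √(1² + 2² + 9² + 0²) = √86 ≈ 9.2736
L1 ≥ L2 always (equality iff movement is along one axis); L1 > L2 here.
Ratio L1/L2 = 12/√86 ≈ 1.294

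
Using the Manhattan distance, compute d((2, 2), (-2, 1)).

Σ|x_i - y_i| = |2 - (-2)| + |2 - 1| = 4 + 1 = 5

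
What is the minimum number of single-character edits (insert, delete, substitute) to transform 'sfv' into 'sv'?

Let D[i][j] be the edit distance between the first i characters of 'sfv' and the first j characters of 'sv', with D[i][0] = i, D[0][j] = j, and D[i][j] = D[i-1][j-1] if the characters match, else 1 + min(D[i-1][j], D[i][j-1], D[i-1][j-1]). Filling the table (rows: prefixes of 'sfv', columns: prefixes of 'sv'):
     ε  s  v
  ε  0  1  2
  s  1  0  1
  f  2  1  1
  v  3  2  1
The bottom-right entry gives D[3][2] = 1, so no sequence of fewer than 1 edit works. Backtracking through the table gives one optimal edit sequence (1 edit):
  sfv → sv (del f @2)
Edit distance = 1.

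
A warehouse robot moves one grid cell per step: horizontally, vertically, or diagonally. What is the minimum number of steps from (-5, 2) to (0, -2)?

max(|x_i - y_i|) = max(|-5 - 0|, |2 - (-2)|) = max(5, 4) = 5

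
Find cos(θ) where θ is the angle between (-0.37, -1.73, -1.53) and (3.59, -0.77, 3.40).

With u = (-0.37, -1.73, -1.53), v = (3.59, -0.77, 3.40):
u·v = (-0.37)·3.59 + (-1.73)·(-0.77) + (-1.53)·3.4 = (-1.3283) + 1.3321 + (-5.202) = -5.1982.
|u| = √((-0.37)² + (-1.73)² + (-1.53)²) = √(0.1369 + 2.9929 + 2.3409) = √5.4707, |v| = √(3.59² + (-0.77)² + 3.4²) = √(12.8881 + 0.5929 + 11.56) = √25.041.
cos θ = (u·v)/(|u||v|) = -5.1982/(√5.4707·√25.041) ≈ -0.4441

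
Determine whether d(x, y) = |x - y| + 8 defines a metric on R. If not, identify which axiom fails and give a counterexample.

No. d fails identity of indiscernibles (specifically d(x,x) = 0): d(7, 7) = |7 - 7| + 8 = 0 + 8 = 8 ≠ 0.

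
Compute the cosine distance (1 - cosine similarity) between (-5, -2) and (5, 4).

With u = (-5, -2), v = (5, 4):
u·v = (-5)·5 + (-2)·4 = (-25) + (-8) = -33.
|u| = √((-5)² + (-2)²) = √29, |v| = √(5² + 4²) = √41, so |u||v| = √(29·41) = √1189.
cos θ = (u·v)/(|u||v|) = -33/√1189 ≈ -0.957
Cosine distance = 1 - cos θ ≈ 1 - (-0.957) = 1.957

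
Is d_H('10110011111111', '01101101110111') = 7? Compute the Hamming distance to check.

Differing positions: 1, 2, 4, 5, 6, 7, 11. Hamming distance = 7, so the claim is true.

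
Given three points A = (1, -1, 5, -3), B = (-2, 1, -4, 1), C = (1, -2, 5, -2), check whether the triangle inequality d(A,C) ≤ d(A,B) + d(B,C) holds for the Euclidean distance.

d(A,B) = √(3² + 2² + 9² + 4²) = √110 ≈ 10.4881, d(B,C) = √(3² + 3² + 9² + 3²) = √108 ≈ 10.3923, d(A,C) = √(0² + 1² + 0² + 1²) = √2 ≈ 1.4142.
d(A,C) ≈ 1.4142 ≤ 10.4881 + 10.3923 = 20.8804. Triangle inequality is satisfied.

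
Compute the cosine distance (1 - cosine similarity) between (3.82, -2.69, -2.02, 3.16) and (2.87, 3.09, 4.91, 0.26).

With u = (3.82, -2.69, -2.02, 3.16), v = (2.87, 3.09, 4.91, 0.26):
u·v = 3.82·2.87 + (-2.69)·3.09 + (-2.02)·4.91 + 3.16·0.26 = 10.9634 + (-8.3121) + (-9.9182) + 0.8216 = -6.4453.
|u| = √(3.82² + (-2.69)² + (-2.02)² + 3.16²) = √(14.5924 + 7.2361 + 4.0804 + 9.9856) = √35.8945, |v| = √(2.87² + 3.09² + 4.91² + 0.26²) = √(8.2369 + 9.5481 + 24.1081 + 0.0676) = √41.9607.
cos θ = (u·v)/(|u||v|) = -6.4453/(√35.8945·√41.9607) ≈ -0.1661
Cosine distance = 1 - cos θ ≈ 1 - (-0.1661) = 1.1661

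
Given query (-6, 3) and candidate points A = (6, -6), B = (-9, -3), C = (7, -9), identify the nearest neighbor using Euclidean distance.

Distances: d(A) = 15, d(B) ≈ 6.7082, d(C) ≈ 17.6918. Nearest: B = (-9, -3) with distance 6.7082.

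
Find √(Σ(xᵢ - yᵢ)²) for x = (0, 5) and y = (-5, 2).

√(Σ(x_i - y_i)²) = √((0 - (-5))² + (5 - 2)²)
= √(5² + 3²) = √(25 + 9) = √34 ≈ 5.831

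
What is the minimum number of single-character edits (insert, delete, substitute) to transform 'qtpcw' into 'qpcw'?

Let D[i][j] be the edit distance between the first i characters of 'qtpcw' and the first j characters of 'qpcw', with D[i][0] = i, D[0][j] = j, and D[i][j] = D[i-1][j-1] if the characters match, else 1 + min(D[i-1][j], D[i][j-1], D[i-1][j-1]). Filling the table (rows: prefixes of 'qtpcw', columns: prefixes of 'qpcw'):
     ε  q  p  c  w
  ε  0  1  2  3  4
  q  1  0  1  2  3
  t  2  1  1  2  3
  p  3  2  1  2  3
  c  4  3  2  1  2
  w  5  4  3  2  1
The bottom-right entry gives D[5][4] = 1, so no sequence of fewer than 1 edit works. Backtracking through the table gives one optimal edit sequence (1 edit):
  qtpcw → qpcw (del t @2)
Edit distance = 1.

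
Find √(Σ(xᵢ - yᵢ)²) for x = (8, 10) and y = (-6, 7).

√(Σ(x_i - y_i)²) = √((8 - (-6))² + (10 - 7)²)
= √(14² + 3²) = √(196 + 9) = √205 ≈ 14.3178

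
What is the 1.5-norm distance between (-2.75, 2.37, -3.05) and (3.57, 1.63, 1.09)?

(Σ|x_i - y_i|^1.5)^(1/1.5) = (|-2.75 - 3.57|^1.5 + |2.37 - 1.63|^1.5 + |-3.05 - 1.09|^1.5)^(1/1.5)
= (6.32^1.5 + 0.74^1.5 + 4.14^1.5)^(1/1.5) ≈ (15.8882 + 0.6366 + 8.4237)^(1/1.5) = (24.9485)^(1/1.5) ≈ 8.5381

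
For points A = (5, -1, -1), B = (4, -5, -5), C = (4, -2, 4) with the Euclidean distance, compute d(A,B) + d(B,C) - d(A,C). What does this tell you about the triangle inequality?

d(A,B) = √(1² + 4² + 4²) = √33 ≈ 5.7446, d(B,C) = √(0² + 3² + 9²) = √90 ≈ 9.4868, d(A,C) = √(1² + 1² + 5²) = √27 ≈ 5.1962.
d(A,B) + d(B,C) - d(A,C) = 5.7446 + 9.4868 - 5.1962 = 15.2314 - 5.1962 = 10.0352 (to 4 decimal places). This is ≥ 0, so the triangle inequality holds for these points.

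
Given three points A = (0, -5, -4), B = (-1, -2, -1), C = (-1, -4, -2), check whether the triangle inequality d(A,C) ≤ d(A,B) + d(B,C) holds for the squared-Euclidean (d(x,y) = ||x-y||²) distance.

d(A,B) = 1² + 3² + 3² = 19, d(B,C) = 0² + 2² + 1² = 5, d(A,C) = 1² + 1² + 2² = 6.
d(A,C) = 6 ≤ 19 + 5 = 24. Triangle inequality is satisfied.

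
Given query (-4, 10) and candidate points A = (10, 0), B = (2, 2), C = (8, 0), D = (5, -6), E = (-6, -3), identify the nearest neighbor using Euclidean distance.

Distances: d(A) ≈ 17.2047, d(B) = 10, d(C) ≈ 15.6205, d(D) ≈ 18.3576, d(E) ≈ 13.1529. Nearest: B = (2, 2) with distance 10.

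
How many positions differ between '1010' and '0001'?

Differing positions: 1, 3, 4. Hamming distance = 3.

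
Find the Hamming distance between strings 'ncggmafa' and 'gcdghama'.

Differing positions: 1, 3, 5, 7. Hamming distance = 4.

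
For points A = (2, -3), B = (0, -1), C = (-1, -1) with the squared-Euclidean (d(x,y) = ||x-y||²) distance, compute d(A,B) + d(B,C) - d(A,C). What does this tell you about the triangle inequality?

d(A,B) = 2² + 2² = 8, d(B,C) = 1² + 0² = 1, d(A,C) = 3² + 2² = 13.
d(A,B) + d(B,C) - d(A,C) = 8 + 1 - 13 = 9 - 13 = -4. This is < 0, so the triangle inequality FAILS for these points (squared-Euclidean is not a metric).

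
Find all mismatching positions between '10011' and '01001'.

Differing positions: 1, 2, 4. Hamming distance = 3.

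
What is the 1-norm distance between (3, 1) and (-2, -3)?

Σ|x_i - y_i| = |3 - (-2)| + |1 - (-3)| = 5 + 4 = 9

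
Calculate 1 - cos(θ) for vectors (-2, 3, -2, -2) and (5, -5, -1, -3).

With u = (-2, 3, -2, -2), v = (5, -5, -1, -3):
u·v = (-2)·5 + 3·(-5) + (-2)·(-1) + (-2)·(-3) = (-10) + (-15) + 2 + 6 = -17.
|u| = √((-2)² + 3² + (-2)² + (-2)²) = √21, |v| = √(5² + (-5)² + (-1)² + (-3)²) = √60, so |u||v| = √(21·60) = √1260.
cos θ = (u·v)/(|u||v|) = -17/√1260 ≈ -0.4789
Cosine distance = 1 - cos θ ≈ 1 - (-0.4789) = 1.4789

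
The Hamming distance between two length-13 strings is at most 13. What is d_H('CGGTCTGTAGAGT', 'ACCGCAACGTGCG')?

Differing positions: 1, 2, 3, 4, 6, 7, 8, 9, 10, 11, 12, 13. Hamming distance = 12. The maximum possible Hamming distance for length-13 strings is 13, so d_H/13 = 12/13 ≈ 0.9231.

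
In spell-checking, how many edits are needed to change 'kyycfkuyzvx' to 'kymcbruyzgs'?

Let D[i][j] be the edit distance between the first i characters of 'kyycfkuyzvx' and the first j characters of 'kymcbruyzgs', with D[i][0] = i, D[0][j] = j, and D[i][j] = D[i-1][j-1] if the characters match, else 1 + min(D[i-1][j], D[i][j-1], D[i-1][j-1]). Filling the table (rows: prefixes of 'kyycfkuyzvx', columns: prefixes of 'kymcbruyzgs'):
     ε  k  y  m  c  b  r  u  y  z  g  s
  ε  0  1  2  3  4  5  6  7  8  9 10 11
  k  1  0  1  2  3  4  5  6  7  8  9 10
  y  2  1  0  1  2  3  4  5  6  7  8  9
  y  3  2  1  1  2  3  4  5  5  6  7  8
  c  4  3  2  2  1  2  3  4  5  6  7  8
  f  5  4  3  3  2  2  3  4  5  6  7  8
  k  6  5  4  4  3  3  3  4  5  6  7  8
  u  7  6  5  5  4  4  4  3  4  5  6  7
  y  8  7  6  6  5  5  5  4  3  4  5  6
  z  9  8  7  7  6  6  6  5  4  3  4  5
  v 10  9  8  8  7  7  7  6  5  4  4  5
  x 11 10  9  9  8  8  8  7  6  5  5  5
The bottom-right entry gives D[11][11] = 5, so no sequence of fewer than 5 edits works. Backtracking through the table gives one optimal edit sequence (5 edits):
  kyycfkuyzvx → kymcfkuyzvx (sub y→m @3)
  kymcfkuyzvx → kymcbkuyzvx (sub f→b @5)
  kymcbkuyzvx → kymcbruyzvx (sub k→r @6)
  kymcbruyzvx → kymcbruyzgx (sub v→g @10)
  kymcbruyzgx → kymcbruyzgs (sub x→s @11)
Edit distance = 5.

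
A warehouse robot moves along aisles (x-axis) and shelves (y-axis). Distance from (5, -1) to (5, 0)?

Σ|x_i - y_i| = |5 - 5| + |-1 - 0| = 0 + 1 = 1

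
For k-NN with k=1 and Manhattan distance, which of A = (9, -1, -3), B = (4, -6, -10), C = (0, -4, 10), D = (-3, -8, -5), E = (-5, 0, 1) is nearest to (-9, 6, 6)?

Distances: d(A) = 34, d(B) = 41, d(C) = 23, d(D) = 31, d(E) = 15. Nearest: E = (-5, 0, 1) with distance 15.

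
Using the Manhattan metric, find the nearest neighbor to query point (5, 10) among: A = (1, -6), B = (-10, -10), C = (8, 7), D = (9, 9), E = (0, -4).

Distances: d(A) = 20, d(B) = 35, d(C) = 6, d(D) = 5, d(E) = 19. Nearest: D = (9, 9) with distance 5.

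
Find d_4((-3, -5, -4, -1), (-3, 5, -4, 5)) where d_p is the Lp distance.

(Σ|x_i - y_i|^4)^(1/4) = (|-3 - (-3)|^4 + |-5 - 5|^4 + |-4 - (-4)|^4 + |-1 - 5|^4)^(1/4)
= (0^4 + 10^4 + 0^4 + 6^4)^(1/4) = (0 + 10000 + 0 + 1296)^(1/4) = (11296)^(1/4) ≈ 10.3093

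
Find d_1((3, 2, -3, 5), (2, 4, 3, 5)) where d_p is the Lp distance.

Σ|x_i - y_i| = |3 - 2| + |2 - 4| + |-3 - 3| + |5 - 5| = 1 + 2 + 6 + 0 = 9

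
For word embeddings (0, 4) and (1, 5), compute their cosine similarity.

With u = (0, 4), v = (1, 5):
u·v = 0·1 + 4·5 = 0 + 20 = 20.
|u| = √(0² + 4²) = √16, |v| = √(1² + 5²) = √26, so |u||v| = √(16·26) = √416.
cos θ = (u·v)/(|u||v|) = 20/√416 ≈ 0.9806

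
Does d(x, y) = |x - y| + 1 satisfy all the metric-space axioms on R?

No. d fails identity of indiscernibles (specifically d(x,x) = 0): d(-2, -2) = |-2 - (-2)| + 1 = 0 + 1 = 1 ≠ 0.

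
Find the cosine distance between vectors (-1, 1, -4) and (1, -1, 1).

With u = (-1, 1, -4), v = (1, -1, 1):
u·v = (-1)·1 + 1·(-1) + (-4)·1 = (-1) + (-1) + (-4) = -6.
|u| = √((-1)² + 1² + (-4)²) = √18, |v| = √(1² + (-1)² + 1²) = √3, so |u||v| = √(18·3) = √54.
cos θ = (u·v)/(|u||v|) = -6/√54 ≈ -0.8165
Cosine distance = 1 - cos θ ≈ 1 - (-0.8165) = 1.8165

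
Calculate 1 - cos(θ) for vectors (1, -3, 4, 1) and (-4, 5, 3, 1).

With u = (1, -3, 4, 1), v = (-4, 5, 3, 1):
u·v = 1·(-4) + (-3)·5 + 4·3 + 1·1 = (-4) + (-15) + 12 + 1 = -6.
|u| = √(1² + (-3)² + 4² + 1²) = √27, |v| = √((-4)² + 5² + 3² + 1²) = √51, so |u||v| = √(27·51) = √1377.
cos θ = (u·v)/(|u||v|) = -6/√1377 ≈ -0.1617
Cosine distance = 1 - cos θ ≈ 1 - (-0.1617) = 1.1617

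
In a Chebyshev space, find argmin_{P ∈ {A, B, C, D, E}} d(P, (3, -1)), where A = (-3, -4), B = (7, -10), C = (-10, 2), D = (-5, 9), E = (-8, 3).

Distances: d(A) = 6, d(B) = 9, d(C) = 13, d(D) = 10, d(E) = 11. Nearest: A = (-3, -4) with distance 6.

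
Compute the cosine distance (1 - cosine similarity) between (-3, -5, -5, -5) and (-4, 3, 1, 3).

With u = (-3, -5, -5, -5), v = (-4, 3, 1, 3):
u·v = (-3)·(-4) + (-5)·3 + (-5)·1 + (-5)·3 = 12 + (-15) + (-5) + (-15) = -23.
|u| = √((-3)² + (-5)² + (-5)² + (-5)²) = √84, |v| = √((-4)² + 3² + 1² + 3²) = √35, so |u||v| = √(84·35) = √2940.
cos θ = (u·v)/(|u||v|) = -23/√2940 ≈ -0.4242
Cosine distance = 1 - cos θ ≈ 1 - (-0.4242) = 1.4242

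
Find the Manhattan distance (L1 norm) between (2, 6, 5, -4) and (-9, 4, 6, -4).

Σ|x_i - y_i| = |2 - (-9)| + |6 - 4| + |5 - 6| + |-4 - (-4)| = 11 + 2 + 1 + 0 = 14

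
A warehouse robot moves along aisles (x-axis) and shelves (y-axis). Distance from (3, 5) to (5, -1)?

Σ|x_i - y_i| = |3 - 5| + |5 - (-1)| = 2 + 6 = 8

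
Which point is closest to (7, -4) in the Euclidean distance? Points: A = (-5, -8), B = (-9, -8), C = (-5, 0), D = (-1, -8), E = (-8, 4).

Distances: d(A) ≈ 12.6491, d(B) ≈ 16.4924, d(C) ≈ 12.6491, d(D) ≈ 8.9443, d(E) = 17. Nearest: D = (-1, -8) with distance 8.9443.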